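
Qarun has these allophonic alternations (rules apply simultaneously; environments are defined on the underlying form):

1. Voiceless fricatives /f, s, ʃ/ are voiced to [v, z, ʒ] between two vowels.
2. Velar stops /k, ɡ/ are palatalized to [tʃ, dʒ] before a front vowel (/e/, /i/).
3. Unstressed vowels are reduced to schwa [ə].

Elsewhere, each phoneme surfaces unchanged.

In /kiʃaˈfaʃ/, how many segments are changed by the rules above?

Segments that undergo a rule: /k/ → [tʃ] (rule 2); /i/ → [ə] (rule 3); /ʃ/ → [ʒ] (rule 1); /a/ → [ə] (rule 3); /f/ → [v] (rule 1).
All other segments surface unchanged.

5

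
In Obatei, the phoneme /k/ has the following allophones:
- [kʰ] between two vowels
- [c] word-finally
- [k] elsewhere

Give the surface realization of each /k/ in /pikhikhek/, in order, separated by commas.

[k], [k], [c]

Occurrence 1 (position 3): no conditioning environment matches → elsewhere allophone [k].
Occurrence 2 (position 6): no conditioning environment matches → elsewhere allophone [k].
Occurrence 3 (position 9): word-finally → [c].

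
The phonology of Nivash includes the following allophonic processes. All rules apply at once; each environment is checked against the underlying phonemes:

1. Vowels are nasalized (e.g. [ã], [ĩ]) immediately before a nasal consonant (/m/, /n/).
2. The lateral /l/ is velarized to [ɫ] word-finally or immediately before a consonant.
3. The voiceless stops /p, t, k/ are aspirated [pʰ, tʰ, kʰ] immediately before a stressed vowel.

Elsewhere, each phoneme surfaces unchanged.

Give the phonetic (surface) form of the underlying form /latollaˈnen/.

/l/ (word-initial) is in the target of rule 2 but the environment (word-finally or immediately before a consonant) is not met → [l].
/a/ — between /l/ and /t/; rule 1 does not apply here → [a].
/t/ (between /a/ and /o/) fails the environment for rule 3, so it stays [t].
/o/ (between /t/ and /l/) fails the environment for rule 1, so it stays [o].
/l/ (between /o/ and /l/): word-finally or immediately before a consonant, so rule 2 applies → [ɫ].
/l/ (between /l/ and /a/) is in the target of rule 2 but the environment (word-finally or immediately before a consonant) is not met → [l].
/a/ — between /l/ and /n/, before a nasal consonant — surfaces as [ã] (rule 1).
/e/ meets the environment for rule 1 (before a nasal consonant) → [ẽ].

[latoɫlãˈnẽn]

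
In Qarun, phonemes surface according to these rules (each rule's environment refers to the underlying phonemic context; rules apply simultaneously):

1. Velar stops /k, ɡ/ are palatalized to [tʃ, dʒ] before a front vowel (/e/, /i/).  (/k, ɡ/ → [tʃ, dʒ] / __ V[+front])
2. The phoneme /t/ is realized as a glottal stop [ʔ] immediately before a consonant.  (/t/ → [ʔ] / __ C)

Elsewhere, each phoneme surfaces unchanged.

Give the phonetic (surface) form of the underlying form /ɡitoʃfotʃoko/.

/ɡ/ (word-initial): before a front vowel, so rule 1 applies → [dʒ].
/i/ stays [i].
/t/ (between /i/ and /o/) fails the environment for rule 2, so it stays [t].
/o/ — not in any rule's target class → [o].
/ʃ/ — not in any rule's target class → [ʃ].
/f/ (between /ʃ/ and /o/): no rule targets it → [f].
/o/ — not in any rule's target class → [o].
/t/ (between /o/ and /ʃ/) occurs immediately before a consonant → [ʔ] by rule 2.
/ʃ/ (between /t/ and /o/) is unaffected → [ʃ].
/o/ — not in any rule's target class → [o].
/k/ (between /o/ and /o/) is in the target of rule 1 but the environment (before a front vowel) is not met → [k].
/o/ (word-final) is unaffected → [o].

[dʒitoʃfoʔʃoko]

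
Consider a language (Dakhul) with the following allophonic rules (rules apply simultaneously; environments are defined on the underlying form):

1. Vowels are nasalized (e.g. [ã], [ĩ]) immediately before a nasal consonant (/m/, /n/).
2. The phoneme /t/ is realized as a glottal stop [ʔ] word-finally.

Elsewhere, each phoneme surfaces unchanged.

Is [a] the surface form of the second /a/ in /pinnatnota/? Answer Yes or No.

/a/ — word-final; rule 1 does not apply here → [a].
The actual realization is [a], which matches [a].

Yes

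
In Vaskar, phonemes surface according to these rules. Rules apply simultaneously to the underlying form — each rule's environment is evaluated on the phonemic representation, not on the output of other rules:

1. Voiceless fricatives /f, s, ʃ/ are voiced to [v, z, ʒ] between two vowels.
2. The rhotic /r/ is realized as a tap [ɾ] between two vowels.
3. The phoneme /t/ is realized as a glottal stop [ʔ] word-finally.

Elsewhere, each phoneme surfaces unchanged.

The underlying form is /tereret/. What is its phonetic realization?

/t/ (word-initial) is in the target of rule 3 but the environment (word-finally) is not met → [t].
/r/ (between /e/ and /e/): between two vowels, so rule 2 applies → [ɾ].
/r/ (between /e/ and /e/) occurs between two vowels → [ɾ] by rule 2.
/t/ (word-final): word-finally, so rule 3 applies → [ʔ].

[teɾeɾeʔ]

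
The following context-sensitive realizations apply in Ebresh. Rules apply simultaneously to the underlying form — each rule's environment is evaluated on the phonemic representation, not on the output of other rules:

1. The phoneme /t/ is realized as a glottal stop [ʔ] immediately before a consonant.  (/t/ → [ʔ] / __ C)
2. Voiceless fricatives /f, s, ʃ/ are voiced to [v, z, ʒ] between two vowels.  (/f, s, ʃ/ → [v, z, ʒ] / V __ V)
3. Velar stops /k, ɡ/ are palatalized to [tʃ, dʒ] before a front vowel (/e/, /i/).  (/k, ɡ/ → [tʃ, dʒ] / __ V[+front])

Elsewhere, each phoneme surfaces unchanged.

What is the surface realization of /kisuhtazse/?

[tʃizuhtazse]

/k/ meets the environment for rule 3 (before a front vowel) → [tʃ].
/i/ stays [i].
/s/ (between /i/ and /u/): between two vowels, so rule 2 applies → [z].
/u/ (between /s/ and /h/): no rule targets it → [u].
/h/ stays [h].
/t/ — between /h/ and /a/; rule 1 does not apply here → [t].
/a/ (between /t/ and /z/): no rule targets it → [a].
/z/ (between /a/ and /s/) is unaffected → [z].
/s/ (between /z/ and /e/) is in the target of rule 2 but the environment (between two vowels) is not met → [s].
/e/ stays [e].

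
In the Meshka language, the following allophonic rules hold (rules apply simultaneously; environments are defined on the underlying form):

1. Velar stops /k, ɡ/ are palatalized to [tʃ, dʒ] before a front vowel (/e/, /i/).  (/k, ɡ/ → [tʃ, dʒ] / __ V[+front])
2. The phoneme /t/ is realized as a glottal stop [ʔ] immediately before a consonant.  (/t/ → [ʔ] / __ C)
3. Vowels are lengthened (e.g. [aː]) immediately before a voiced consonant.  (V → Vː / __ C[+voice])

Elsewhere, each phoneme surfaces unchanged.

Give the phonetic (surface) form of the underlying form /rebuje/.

[reːbuːje]

/r/ (word-initial) is unaffected → [r].
/e/ (between /r/ and /b/) occurs before a voiced consonant → [eː] by rule 3.
/b/ (between /e/ and /u/): no rule targets it → [b].
/u/ (between /b/ and /j/): before a voiced consonant, so rule 3 applies → [uː].
/j/ — not in any rule's target class → [j].
/e/ — word-final; rule 3 does not apply here → [e].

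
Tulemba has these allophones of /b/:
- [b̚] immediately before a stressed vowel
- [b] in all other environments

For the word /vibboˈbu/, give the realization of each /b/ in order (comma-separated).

[b], [b], [b̚]

Occurrence 1 (position 3): no conditioning environment matches → elsewhere allophone [b].
Occurrence 2 (position 4): no conditioning environment matches → elsewhere allophone [b].
Occurrence 3 (position 6): immediately before a stressed vowel → [b̚].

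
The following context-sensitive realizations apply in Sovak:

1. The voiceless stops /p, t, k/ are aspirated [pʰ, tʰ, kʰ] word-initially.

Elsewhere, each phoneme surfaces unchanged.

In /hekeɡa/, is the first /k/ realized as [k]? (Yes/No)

Yes

/k/ (between /e/ and /e/) fails the environment for rule 1, so it stays [k].
The actual realization is [k], which matches [k].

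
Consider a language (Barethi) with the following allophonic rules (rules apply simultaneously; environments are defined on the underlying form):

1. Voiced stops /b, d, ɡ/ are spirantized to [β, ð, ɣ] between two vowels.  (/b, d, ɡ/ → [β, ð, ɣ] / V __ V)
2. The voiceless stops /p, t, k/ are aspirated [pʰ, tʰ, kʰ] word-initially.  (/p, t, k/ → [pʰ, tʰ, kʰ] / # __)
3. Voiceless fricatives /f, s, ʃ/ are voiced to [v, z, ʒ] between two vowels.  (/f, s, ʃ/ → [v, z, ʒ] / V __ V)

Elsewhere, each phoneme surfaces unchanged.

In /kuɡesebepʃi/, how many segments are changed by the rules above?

Segments that undergo a rule: /k/ → [kʰ] (rule 2); /ɡ/ → [ɣ] (rule 1); /s/ → [z] (rule 3); /b/ → [β] (rule 1).
All other segments surface unchanged.

4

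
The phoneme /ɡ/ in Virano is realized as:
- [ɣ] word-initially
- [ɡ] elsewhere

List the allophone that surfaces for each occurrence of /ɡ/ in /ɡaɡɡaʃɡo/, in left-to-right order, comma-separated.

[ɣ], [ɡ], [ɡ], [ɡ]

Occurrence 1 (position 1): word-initially → [ɣ].
Occurrence 2 (position 3): no conditioning environment matches → elsewhere allophone [ɡ].
Occurrence 3 (position 4): no conditioning environment matches → elsewhere allophone [ɡ].
Occurrence 4 (position 7): no conditioning environment matches → elsewhere allophone [ɡ].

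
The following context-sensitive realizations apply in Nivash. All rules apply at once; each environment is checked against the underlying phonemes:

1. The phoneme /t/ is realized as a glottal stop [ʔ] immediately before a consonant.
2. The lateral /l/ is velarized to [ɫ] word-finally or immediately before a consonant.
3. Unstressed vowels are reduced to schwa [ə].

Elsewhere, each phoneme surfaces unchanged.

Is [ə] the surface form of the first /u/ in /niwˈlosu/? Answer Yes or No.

/u/ (word-final) occurs in an unstressed syllable → [ə] by rule 3.
The actual realization is [ə], which matches [ə].

Yes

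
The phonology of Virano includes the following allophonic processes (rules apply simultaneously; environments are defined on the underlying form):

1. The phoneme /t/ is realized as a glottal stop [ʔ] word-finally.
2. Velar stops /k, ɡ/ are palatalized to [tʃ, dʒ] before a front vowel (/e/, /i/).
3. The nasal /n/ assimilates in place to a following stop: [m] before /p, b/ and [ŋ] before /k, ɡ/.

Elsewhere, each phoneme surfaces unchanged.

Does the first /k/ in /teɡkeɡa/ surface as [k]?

/k/ (between /ɡ/ and /e/) occurs before a front vowel → [tʃ] by rule 2.
The actual realization is [tʃ], not [k].

No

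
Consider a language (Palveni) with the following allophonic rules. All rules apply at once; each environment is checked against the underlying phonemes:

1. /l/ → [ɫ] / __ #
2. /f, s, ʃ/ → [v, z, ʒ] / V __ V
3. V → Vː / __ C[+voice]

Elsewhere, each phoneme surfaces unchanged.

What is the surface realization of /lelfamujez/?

/l/ (word-initial) is in the target of rule 1 but the environment (word-finally) is not met → [l].
/e/ (between /l/ and /l/): before a voiced consonant, so rule 3 applies → [eː].
/l/ (between /e/ and /f/) fails the environment for rule 1, so it stays [l].
/f/ (between /l/ and /a/): rule 2 targets it, but not between two vowels → unchanged [f].
/a/ (between /f/ and /m/) occurs before a voiced consonant → [aː] by rule 3.
/m/ (between /a/ and /u/) is unaffected → [m].
/u/ meets the environment for rule 3 (before a voiced consonant) → [uː].
/j/ (between /u/ and /e/): no rule targets it → [j].
/e/ (between /j/ and /z/): before a voiced consonant, so rule 3 applies → [eː].
/z/ (word-final): no rule targets it → [z].

[leːlfaːmuːjeːz]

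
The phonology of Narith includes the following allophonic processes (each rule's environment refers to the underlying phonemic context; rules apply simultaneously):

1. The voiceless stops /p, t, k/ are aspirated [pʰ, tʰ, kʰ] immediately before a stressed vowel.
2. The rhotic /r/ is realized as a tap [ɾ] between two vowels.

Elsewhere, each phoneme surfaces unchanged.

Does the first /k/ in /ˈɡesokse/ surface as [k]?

/k/ (between /o/ and /s/): rule 1 targets it, but not immediately before a stressed vowel → unchanged [k].
The actual realization is [k], which matches [k].

Yes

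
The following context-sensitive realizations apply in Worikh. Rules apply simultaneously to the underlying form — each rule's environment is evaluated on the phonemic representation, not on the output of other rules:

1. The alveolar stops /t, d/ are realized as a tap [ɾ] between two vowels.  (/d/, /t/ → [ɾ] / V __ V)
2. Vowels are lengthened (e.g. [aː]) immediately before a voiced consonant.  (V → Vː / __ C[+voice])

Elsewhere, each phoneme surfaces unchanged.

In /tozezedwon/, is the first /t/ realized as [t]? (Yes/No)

Yes

/t/ (word-initial): rule 1 targets it, but not between two vowels → unchanged [t].
The actual realization is [t], which matches [t].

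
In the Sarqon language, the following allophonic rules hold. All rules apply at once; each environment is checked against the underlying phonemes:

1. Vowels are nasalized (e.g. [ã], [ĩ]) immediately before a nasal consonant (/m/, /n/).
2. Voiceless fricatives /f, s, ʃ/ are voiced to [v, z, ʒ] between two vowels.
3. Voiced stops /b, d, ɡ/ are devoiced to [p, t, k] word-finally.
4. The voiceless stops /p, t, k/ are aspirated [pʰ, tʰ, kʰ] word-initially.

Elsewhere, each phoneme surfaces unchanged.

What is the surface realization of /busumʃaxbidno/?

/b/ (word-initial): rule 3 targets it, but not word-finally → unchanged [b].
/u/ (between /b/ and /s/) is in the target of rule 1 but the environment (before a nasal consonant) is not met → [u].
/s/ (between /u/ and /u/): between two vowels, so rule 2 applies → [z].
/u/ (between /s/ and /m/) occurs before a nasal consonant → [ũ] by rule 1.
/m/ stays [m].
/ʃ/ (between /m/ and /a/) is in the target of rule 2 but the environment (between two vowels) is not met → [ʃ].
/a/ (between /ʃ/ and /x/) fails the environment for rule 1, so it stays [a].
/x/ — not in any rule's target class → [x].
/b/ (between /x/ and /i/) fails the environment for rule 3, so it stays [b].
/i/ — between /b/ and /d/; rule 1 does not apply here → [i].
/d/ (between /i/ and /n/) fails the environment for rule 3, so it stays [d].
/n/ (between /d/ and /o/) is unaffected → [n].
/o/ (word-final) fails the environment for rule 1, so it stays [o].

[buzũmʃaxbidno]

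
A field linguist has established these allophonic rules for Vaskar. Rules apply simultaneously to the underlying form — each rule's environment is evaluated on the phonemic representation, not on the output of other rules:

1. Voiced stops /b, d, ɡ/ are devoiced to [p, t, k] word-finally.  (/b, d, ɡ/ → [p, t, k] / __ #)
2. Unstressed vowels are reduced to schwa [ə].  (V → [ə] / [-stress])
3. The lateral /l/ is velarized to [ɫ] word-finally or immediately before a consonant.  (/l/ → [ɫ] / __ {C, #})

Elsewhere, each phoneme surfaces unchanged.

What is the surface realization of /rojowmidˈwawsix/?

/r/ — not in any rule's target class → [r].
Rule 2 applies to /o/ (between /r/ and /j/: in an unstressed syllable) → [ə].
/j/ stays [j].
/o/ — between /j/ and /w/, in an unstressed syllable — surfaces as [ə] (rule 2).
/w/ (between /o/ and /m/): no rule targets it → [w].
/m/ — not in any rule's target class → [m].
Rule 2 applies to /i/ (between /m/ and /d/: in an unstressed syllable) → [ə].
/d/ — between /i/ and /w/; rule 1 does not apply here → [d].
/w/ stays [w].
/a/ (between /w/ and /w/) is in the target of rule 2 but the environment (in an unstressed syllable) is not met → [a].
/w/ stays [w].
/s/ (between /w/ and /i/): no rule targets it → [s].
/i/ (between /s/ and /x/): in an unstressed syllable, so rule 2 applies → [ə].
/x/ (word-final) is unaffected → [x].

[rəjəwmədˈwawsəx]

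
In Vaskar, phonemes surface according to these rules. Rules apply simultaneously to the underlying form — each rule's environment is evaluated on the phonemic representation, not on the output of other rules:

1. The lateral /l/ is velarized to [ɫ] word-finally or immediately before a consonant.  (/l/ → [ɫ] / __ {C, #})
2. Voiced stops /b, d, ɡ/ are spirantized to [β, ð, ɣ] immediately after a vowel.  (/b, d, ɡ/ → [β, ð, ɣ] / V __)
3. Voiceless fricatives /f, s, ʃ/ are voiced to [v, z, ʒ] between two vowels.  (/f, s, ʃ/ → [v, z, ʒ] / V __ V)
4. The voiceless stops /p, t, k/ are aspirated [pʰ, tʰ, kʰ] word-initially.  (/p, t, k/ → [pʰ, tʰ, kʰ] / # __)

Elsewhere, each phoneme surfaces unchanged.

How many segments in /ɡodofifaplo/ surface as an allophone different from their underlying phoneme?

Segments that undergo a rule: /d/ → [ð] (rule 2); /f/ → [v] (rule 3); /f/ → [v] (rule 3).
All other segments surface unchanged.

3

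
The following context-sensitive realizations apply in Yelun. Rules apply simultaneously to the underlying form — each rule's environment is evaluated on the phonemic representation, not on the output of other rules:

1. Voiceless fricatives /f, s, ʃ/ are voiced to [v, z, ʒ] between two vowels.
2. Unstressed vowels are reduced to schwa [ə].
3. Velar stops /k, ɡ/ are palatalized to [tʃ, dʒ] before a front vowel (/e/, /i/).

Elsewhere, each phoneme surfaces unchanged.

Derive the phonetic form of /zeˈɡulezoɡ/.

[zəˈɡuləzəɡ]

/z/ (word-initial) is unaffected → [z].
/e/ (between /z/ and /ɡ/) occurs in an unstressed syllable → [ə] by rule 2.
/ɡ/ — between /e/ and /u/; rule 3 does not apply here → [ɡ].
/u/ (between /ɡ/ and /l/) is in the target of rule 2 but the environment (in an unstressed syllable) is not met → [u].
/l/ (between /u/ and /e/): no rule targets it → [l].
/e/ (between /l/ and /z/) occurs in an unstressed syllable → [ə] by rule 2.
/z/ (between /e/ and /o/): no rule targets it → [z].
/o/ meets the environment for rule 2 (in an unstressed syllable) → [ə].
/ɡ/ (word-final): rule 3 targets it, but not before a front vowel → unchanged [ɡ].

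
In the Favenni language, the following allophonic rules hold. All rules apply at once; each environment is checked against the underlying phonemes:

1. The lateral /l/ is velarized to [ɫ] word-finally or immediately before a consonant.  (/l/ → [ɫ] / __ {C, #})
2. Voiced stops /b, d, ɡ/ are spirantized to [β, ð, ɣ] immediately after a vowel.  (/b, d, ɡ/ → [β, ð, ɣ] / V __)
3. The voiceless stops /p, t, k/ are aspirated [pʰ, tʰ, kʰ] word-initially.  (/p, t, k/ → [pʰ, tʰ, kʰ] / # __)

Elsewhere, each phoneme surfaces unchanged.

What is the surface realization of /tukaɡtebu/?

[tʰukaɣteβu]

/t/ (word-initial): word-initially, so rule 3 applies → [tʰ].
/u/ (between /t/ and /k/): no rule targets it → [u].
/k/ — between /u/ and /a/; rule 3 does not apply here → [k].
/a/ (between /k/ and /ɡ/) is unaffected → [a].
/ɡ/ (between /a/ and /t/): immediately after a vowel, so rule 2 applies → [ɣ].
/t/ (between /ɡ/ and /e/) is in the target of rule 3 but the environment (word-initially) is not met → [t].
/e/ (between /t/ and /b/): no rule targets it → [e].
/b/ meets the environment for rule 2 (immediately after a vowel) → [β].
/u/ — not in any rule's target class → [u].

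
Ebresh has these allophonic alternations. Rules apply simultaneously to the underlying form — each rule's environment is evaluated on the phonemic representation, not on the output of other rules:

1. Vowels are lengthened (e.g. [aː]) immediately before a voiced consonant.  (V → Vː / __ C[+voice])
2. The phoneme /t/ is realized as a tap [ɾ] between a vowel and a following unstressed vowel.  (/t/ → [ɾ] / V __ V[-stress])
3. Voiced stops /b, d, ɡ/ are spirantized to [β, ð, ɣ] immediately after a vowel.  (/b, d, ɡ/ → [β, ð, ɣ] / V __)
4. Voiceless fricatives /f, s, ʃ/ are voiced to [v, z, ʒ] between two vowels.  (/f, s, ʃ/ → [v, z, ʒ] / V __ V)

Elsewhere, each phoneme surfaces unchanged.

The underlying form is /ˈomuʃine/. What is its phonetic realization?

/o/ meets the environment for rule 1 (before a voiced consonant) → [oː].
/m/ (between /o/ and /u/) is unaffected → [m].
/u/ — between /m/ and /ʃ/; rule 1 does not apply here → [u].
/ʃ/ — between /u/ and /i/, between two vowels — surfaces as [ʒ] (rule 4).
/i/ — between /ʃ/ and /n/, before a voiced consonant — surfaces as [iː] (rule 1).
/n/ stays [n].
/e/ (word-final) is in the target of rule 1 but the environment (before a voiced consonant) is not met → [e].

[ˈoːmuʒiːne]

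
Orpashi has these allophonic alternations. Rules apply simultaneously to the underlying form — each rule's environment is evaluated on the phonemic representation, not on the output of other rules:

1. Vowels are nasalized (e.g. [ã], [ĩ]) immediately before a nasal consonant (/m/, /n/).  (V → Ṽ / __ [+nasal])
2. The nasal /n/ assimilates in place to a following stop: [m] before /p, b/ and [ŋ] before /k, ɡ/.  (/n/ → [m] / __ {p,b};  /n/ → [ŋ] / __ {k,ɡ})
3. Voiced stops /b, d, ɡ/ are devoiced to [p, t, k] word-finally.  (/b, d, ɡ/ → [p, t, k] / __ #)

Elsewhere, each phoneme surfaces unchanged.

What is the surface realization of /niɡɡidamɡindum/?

/n/ (word-initial) is in the target of rule 2 but the environment (before a labial or velar stop) is not met → [n].
/i/ — between /n/ and /ɡ/; rule 1 does not apply here → [i].
/ɡ/ (between /i/ and /ɡ/) is in the target of rule 3 but the environment (word-finally) is not met → [ɡ].
/ɡ/ (between /ɡ/ and /i/) fails the environment for rule 3, so it stays [ɡ].
/i/ — between /ɡ/ and /d/; rule 1 does not apply here → [i].
/d/ (between /i/ and /a/): rule 3 targets it, but not word-finally → unchanged [d].
/a/ meets the environment for rule 1 (before a nasal consonant) → [ã].
/m/ (between /a/ and /ɡ/) is unaffected → [m].
/ɡ/ — between /m/ and /i/; rule 3 does not apply here → [ɡ].
Rule 1 applies to /i/ (between /ɡ/ and /n/: before a nasal consonant) → [ĩ].
/n/ (between /i/ and /d/): rule 2 targets it, but not before a labial or velar stop → unchanged [n].
/d/ (between /n/ and /u/) is in the target of rule 3 but the environment (word-finally) is not met → [d].
/u/ — between /d/ and /m/, before a nasal consonant — surfaces as [ũ] (rule 1).
/m/ — not in any rule's target class → [m].

[niɡɡidãmɡĩndũm]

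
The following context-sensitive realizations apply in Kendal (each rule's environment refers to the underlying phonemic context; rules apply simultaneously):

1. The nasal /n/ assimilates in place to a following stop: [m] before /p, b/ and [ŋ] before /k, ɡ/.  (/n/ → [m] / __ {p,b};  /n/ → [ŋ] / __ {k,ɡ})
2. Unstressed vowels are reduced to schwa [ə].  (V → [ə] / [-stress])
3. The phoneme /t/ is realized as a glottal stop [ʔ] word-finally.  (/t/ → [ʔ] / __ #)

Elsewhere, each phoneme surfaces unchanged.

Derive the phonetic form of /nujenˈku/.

/n/ — word-initial; rule 1 does not apply here → [n].
/u/ meets the environment for rule 2 (in an unstressed syllable) → [ə].
/j/ — not in any rule's target class → [j].
/e/ (between /j/ and /n/) occurs in an unstressed syllable → [ə] by rule 2.
/n/ meets the environment for rule 1 (before a labial or velar stop) → [ŋ].
/k/ (between /n/ and /u/) is unaffected → [k].
/u/ (word-final) fails the environment for rule 2, so it stays [u].

[nəjəŋˈku]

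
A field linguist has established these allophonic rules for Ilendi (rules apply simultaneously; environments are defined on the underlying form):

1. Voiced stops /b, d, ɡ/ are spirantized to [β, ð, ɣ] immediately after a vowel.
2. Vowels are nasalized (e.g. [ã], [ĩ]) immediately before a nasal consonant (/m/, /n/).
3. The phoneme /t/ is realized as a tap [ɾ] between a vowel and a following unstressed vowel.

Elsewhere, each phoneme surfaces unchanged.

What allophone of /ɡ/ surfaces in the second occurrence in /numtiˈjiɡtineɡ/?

[ɣ]

/ɡ/ (word-final): immediately after a vowel, so rule 1 applies → [ɣ].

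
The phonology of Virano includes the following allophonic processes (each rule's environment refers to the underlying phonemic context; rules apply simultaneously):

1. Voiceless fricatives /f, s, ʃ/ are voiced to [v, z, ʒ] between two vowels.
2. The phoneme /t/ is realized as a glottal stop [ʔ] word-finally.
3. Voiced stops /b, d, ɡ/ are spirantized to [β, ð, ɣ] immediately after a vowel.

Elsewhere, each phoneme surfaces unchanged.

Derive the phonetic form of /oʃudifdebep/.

/o/ (word-initial): no rule targets it → [o].
Rule 1 applies to /ʃ/ (between /o/ and /u/: between two vowels) → [ʒ].
/u/ (between /ʃ/ and /d/): no rule targets it → [u].
/d/ (between /u/ and /i/) occurs immediately after a vowel → [ð] by rule 3.
/i/ (between /d/ and /f/) is unaffected → [i].
/f/ (between /i/ and /d/) is in the target of rule 1 but the environment (between two vowels) is not met → [f].
/d/ (between /f/ and /e/): rule 3 targets it, but not immediately after a vowel → unchanged [d].
/e/ — not in any rule's target class → [e].
Rule 3 applies to /b/ (between /e/ and /e/: immediately after a vowel) → [β].
/e/ (between /b/ and /p/) is unaffected → [e].
/p/ stays [p].

[oʒuðifdeβep]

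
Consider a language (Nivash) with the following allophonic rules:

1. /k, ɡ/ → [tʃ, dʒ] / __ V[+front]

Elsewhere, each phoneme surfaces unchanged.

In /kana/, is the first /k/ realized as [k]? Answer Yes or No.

Yes

/k/ (word-initial) fails the environment for rule 1, so it stays [k].
The actual realization is [k], which matches [k].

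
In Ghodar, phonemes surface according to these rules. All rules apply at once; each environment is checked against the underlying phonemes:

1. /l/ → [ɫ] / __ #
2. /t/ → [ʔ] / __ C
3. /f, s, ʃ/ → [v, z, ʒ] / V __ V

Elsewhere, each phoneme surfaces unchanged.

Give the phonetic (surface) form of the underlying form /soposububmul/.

/s/ (word-initial) is in the target of rule 3 but the environment (between two vowels) is not met → [s].
/o/ (between /s/ and /p/): no rule targets it → [o].
/p/ (between /o/ and /o/) is unaffected → [p].
/o/ — not in any rule's target class → [o].
/s/ (between /o/ and /u/): between two vowels, so rule 3 applies → [z].
/u/ — not in any rule's target class → [u].
/b/ (between /u/ and /u/): no rule targets it → [b].
/u/ (between /b/ and /b/) is unaffected → [u].
/b/ — not in any rule's target class → [b].
/m/ — not in any rule's target class → [m].
/u/ (between /m/ and /l/) is unaffected → [u].
/l/ — word-final, word-finally — surfaces as [ɫ] (rule 1).

[sopozububmuɫ]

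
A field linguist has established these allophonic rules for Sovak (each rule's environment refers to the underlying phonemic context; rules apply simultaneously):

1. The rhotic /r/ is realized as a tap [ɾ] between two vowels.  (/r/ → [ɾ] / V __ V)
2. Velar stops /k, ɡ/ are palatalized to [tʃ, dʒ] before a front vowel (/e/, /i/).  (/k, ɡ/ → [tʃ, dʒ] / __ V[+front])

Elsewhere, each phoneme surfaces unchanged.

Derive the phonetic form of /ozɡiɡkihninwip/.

[ozdʒiɡtʃihninwip]

/o/ (word-initial): no rule targets it → [o].
/z/ — not in any rule's target class → [z].
/ɡ/ meets the environment for rule 2 (before a front vowel) → [dʒ].
/i/ (between /ɡ/ and /ɡ/) is unaffected → [i].
/ɡ/ (between /i/ and /k/) is in the target of rule 2 but the environment (before a front vowel) is not met → [ɡ].
Rule 2 applies to /k/ (between /ɡ/ and /i/: before a front vowel) → [tʃ].
/i/ (between /k/ and /h/): no rule targets it → [i].
/h/ (between /i/ and /n/): no rule targets it → [h].
/n/ (between /h/ and /i/) is unaffected → [n].
/i/ stays [i].
/n/ stays [n].
/w/ (between /n/ and /i/) is unaffected → [w].
/i/ stays [i].
/p/ stays [p].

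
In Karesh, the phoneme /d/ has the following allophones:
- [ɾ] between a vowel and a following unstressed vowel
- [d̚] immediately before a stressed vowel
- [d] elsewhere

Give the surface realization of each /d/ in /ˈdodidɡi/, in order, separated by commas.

[d̚], [ɾ], [d]

Occurrence 1 (position 1): immediately before a stressed vowel → [d̚].
Occurrence 2 (position 3): between a vowel and a following unstressed vowel → [ɾ].
Occurrence 3 (position 5): no conditioning environment matches → elsewhere allophone [d].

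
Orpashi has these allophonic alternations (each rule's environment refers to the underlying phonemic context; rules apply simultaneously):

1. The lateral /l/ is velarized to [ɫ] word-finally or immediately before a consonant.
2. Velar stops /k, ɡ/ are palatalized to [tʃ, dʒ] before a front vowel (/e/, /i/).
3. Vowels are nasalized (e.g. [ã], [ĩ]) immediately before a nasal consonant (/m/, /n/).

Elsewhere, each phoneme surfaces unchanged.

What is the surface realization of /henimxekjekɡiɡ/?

[hẽnĩmxekjekdʒiɡ]

/h/ (word-initial): no rule targets it → [h].
Rule 3 applies to /e/ (between /h/ and /n/: before a nasal consonant) → [ẽ].
/n/ stays [n].
/i/ (between /n/ and /m/) occurs before a nasal consonant → [ĩ] by rule 3.
/m/ (between /i/ and /x/) is unaffected → [m].
/x/ (between /m/ and /e/): no rule targets it → [x].
/e/ — between /x/ and /k/; rule 3 does not apply here → [e].
/k/ (between /e/ and /j/): rule 2 targets it, but not before a front vowel → unchanged [k].
/j/ stays [j].
/e/ (between /j/ and /k/): rule 3 targets it, but not before a nasal consonant → unchanged [e].
/k/ (between /e/ and /ɡ/): rule 2 targets it, but not before a front vowel → unchanged [k].
/ɡ/ (between /k/ and /i/) occurs before a front vowel → [dʒ] by rule 2.
/i/ — between /ɡ/ and /ɡ/; rule 3 does not apply here → [i].
/ɡ/ (word-final) fails the environment for rule 2, so it stays [ɡ].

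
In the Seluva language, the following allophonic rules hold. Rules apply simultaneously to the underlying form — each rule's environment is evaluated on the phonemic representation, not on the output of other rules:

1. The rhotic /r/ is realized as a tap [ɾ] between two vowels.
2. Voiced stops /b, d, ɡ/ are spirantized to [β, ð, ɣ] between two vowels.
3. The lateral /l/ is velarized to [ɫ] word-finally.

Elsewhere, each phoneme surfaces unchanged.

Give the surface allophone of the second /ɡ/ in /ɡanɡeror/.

/ɡ/ (between /n/ and /e/) fails the environment for rule 2, so it stays [ɡ].

[ɡ]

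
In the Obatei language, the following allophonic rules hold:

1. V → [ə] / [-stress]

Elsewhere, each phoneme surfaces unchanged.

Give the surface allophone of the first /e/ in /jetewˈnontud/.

/e/ (between /j/ and /t/) occurs in an unstressed syllable → [ə] by rule 1.

[ə]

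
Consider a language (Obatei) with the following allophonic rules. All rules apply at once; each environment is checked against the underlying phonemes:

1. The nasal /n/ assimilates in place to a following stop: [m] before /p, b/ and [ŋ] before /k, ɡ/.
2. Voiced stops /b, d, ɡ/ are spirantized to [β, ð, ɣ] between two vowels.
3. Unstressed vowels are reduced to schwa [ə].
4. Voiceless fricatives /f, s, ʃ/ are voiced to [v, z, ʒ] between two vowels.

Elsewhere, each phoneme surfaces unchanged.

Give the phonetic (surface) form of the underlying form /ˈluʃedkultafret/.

/l/ stays [l].
/u/ (between /l/ and /ʃ/) fails the environment for rule 3, so it stays [u].
Rule 4 applies to /ʃ/ (between /u/ and /e/: between two vowels) → [ʒ].
Rule 3 applies to /e/ (between /ʃ/ and /d/: in an unstressed syllable) → [ə].
/d/ — between /e/ and /k/; rule 2 does not apply here → [d].
/k/ (between /d/ and /u/) is unaffected → [k].
/u/ meets the environment for rule 3 (in an unstressed syllable) → [ə].
/l/ stays [l].
/t/ (between /l/ and /a/) is unaffected → [t].
/a/ (between /t/ and /f/) occurs in an unstressed syllable → [ə] by rule 3.
/f/ (between /a/ and /r/) is in the target of rule 4 but the environment (between two vowels) is not met → [f].
/r/ stays [r].
Rule 3 applies to /e/ (between /r/ and /t/: in an unstressed syllable) → [ə].
/t/ (word-final) is unaffected → [t].

[ˈluʒədkəltəfrət]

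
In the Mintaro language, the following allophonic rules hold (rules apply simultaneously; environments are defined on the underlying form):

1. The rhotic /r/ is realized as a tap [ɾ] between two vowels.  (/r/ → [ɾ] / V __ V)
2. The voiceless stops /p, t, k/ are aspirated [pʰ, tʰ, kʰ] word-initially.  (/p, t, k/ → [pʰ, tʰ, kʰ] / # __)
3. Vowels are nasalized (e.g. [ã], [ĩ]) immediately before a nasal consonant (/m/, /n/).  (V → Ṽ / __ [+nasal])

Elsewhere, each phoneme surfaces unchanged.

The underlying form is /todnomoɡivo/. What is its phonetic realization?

Rule 2 applies to /t/ (word-initial: word-initially) → [tʰ].
/o/ — between /t/ and /d/; rule 3 does not apply here → [o].
/d/ (between /o/ and /n/): no rule targets it → [d].
/n/ — not in any rule's target class → [n].
/o/ (between /n/ and /m/): before a nasal consonant, so rule 3 applies → [õ].
/m/ (between /o/ and /o/) is unaffected → [m].
/o/ — between /m/ and /ɡ/; rule 3 does not apply here → [o].
/ɡ/ — not in any rule's target class → [ɡ].
/i/ — between /ɡ/ and /v/; rule 3 does not apply here → [i].
/v/ (between /i/ and /o/): no rule targets it → [v].
/o/ (word-final) fails the environment for rule 3, so it stays [o].

[tʰodnõmoɡivo]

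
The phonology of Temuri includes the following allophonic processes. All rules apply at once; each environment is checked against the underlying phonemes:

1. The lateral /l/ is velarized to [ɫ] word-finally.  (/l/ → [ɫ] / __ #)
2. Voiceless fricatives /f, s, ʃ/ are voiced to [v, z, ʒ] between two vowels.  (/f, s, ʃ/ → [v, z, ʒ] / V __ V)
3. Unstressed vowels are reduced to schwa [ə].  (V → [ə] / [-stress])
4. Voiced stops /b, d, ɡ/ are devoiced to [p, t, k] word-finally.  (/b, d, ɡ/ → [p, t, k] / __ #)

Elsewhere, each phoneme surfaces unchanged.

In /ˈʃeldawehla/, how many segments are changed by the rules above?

3

Segments that undergo a rule: /a/ → [ə] (rule 3); /e/ → [ə] (rule 3); /a/ → [ə] (rule 3).
All other segments surface unchanged.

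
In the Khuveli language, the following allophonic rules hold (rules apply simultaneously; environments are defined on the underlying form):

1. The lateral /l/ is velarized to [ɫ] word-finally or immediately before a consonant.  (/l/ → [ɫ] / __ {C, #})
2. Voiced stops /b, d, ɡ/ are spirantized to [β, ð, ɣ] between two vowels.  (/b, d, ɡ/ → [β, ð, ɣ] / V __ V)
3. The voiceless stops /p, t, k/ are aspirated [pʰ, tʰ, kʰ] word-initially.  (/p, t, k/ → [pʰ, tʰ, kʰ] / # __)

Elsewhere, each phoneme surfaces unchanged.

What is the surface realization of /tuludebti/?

[tʰuluðebti]

/t/ (word-initial): word-initially, so rule 3 applies → [tʰ].
/l/ (between /u/ and /u/) is in the target of rule 1 but the environment (word-finally or immediately before a consonant) is not met → [l].
/d/ (between /u/ and /e/) occurs between two vowels → [ð] by rule 2.
/b/ (between /e/ and /t/) is in the target of rule 2 but the environment (between two vowels) is not met → [b].
/t/ (between /b/ and /i/) fails the environment for rule 3, so it stays [t].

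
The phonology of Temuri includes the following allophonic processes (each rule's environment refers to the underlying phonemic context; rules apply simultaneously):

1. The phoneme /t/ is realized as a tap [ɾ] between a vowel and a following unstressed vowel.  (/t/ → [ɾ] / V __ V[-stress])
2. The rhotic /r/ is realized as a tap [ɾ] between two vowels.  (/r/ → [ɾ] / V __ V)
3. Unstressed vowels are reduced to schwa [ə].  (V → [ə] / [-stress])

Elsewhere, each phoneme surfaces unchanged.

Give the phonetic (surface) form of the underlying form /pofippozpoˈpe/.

/o/ meets the environment for rule 3 (in an unstressed syllable) → [ə].
/i/ meets the environment for rule 3 (in an unstressed syllable) → [ə].
Rule 3 applies to /o/ (between /p/ and /z/: in an unstressed syllable) → [ə].
Rule 3 applies to /o/ (between /p/ and /p/: in an unstressed syllable) → [ə].
/e/ (word-final) fails the environment for rule 3, so it stays [e].

[pəfəppəzpəˈpe]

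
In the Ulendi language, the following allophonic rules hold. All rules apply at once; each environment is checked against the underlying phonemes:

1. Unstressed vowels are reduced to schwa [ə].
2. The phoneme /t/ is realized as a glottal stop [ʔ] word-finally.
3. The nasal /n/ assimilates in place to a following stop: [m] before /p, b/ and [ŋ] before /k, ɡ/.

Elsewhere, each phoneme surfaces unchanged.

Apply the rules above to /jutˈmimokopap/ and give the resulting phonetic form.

[jətˈmiməkəpəp]

/u/ meets the environment for rule 1 (in an unstressed syllable) → [ə].
/t/ — between /u/ and /m/; rule 2 does not apply here → [t].
/i/ (between /m/ and /m/): rule 1 targets it, but not in an unstressed syllable → unchanged [i].
/o/ (between /m/ and /k/): in an unstressed syllable, so rule 1 applies → [ə].
Rule 1 applies to /o/ (between /k/ and /p/: in an unstressed syllable) → [ə].
/a/ meets the environment for rule 1 (in an unstressed syllable) → [ə].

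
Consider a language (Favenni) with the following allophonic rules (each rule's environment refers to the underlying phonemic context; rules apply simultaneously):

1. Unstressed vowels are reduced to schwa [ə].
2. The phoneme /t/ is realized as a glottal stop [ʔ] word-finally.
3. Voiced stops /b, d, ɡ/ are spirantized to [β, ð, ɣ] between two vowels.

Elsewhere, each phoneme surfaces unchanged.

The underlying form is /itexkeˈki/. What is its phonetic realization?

[ətəxkəˈki]

/i/ meets the environment for rule 1 (in an unstressed syllable) → [ə].
/t/ — between /i/ and /e/; rule 2 does not apply here → [t].
/e/ — between /t/ and /x/, in an unstressed syllable — surfaces as [ə] (rule 1).
/x/ (between /e/ and /k/): no rule targets it → [x].
/k/ — not in any rule's target class → [k].
Rule 1 applies to /e/ (between /k/ and /k/: in an unstressed syllable) → [ə].
/k/ stays [k].
/i/ (word-final) fails the environment for rule 1, so it stays [i].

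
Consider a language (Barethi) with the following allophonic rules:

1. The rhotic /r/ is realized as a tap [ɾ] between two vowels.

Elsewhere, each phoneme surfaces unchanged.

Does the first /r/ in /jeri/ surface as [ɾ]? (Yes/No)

/r/ — between /e/ and /i/, between two vowels — surfaces as [ɾ] (rule 1).
The actual realization is [ɾ], which matches [ɾ].

Yes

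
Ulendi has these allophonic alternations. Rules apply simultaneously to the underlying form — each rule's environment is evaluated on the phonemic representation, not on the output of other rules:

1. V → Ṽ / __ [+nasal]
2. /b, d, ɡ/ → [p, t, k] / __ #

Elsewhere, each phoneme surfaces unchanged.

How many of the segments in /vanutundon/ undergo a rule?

3

Segments that undergo a rule: /a/ → [ã] (rule 1); /u/ → [ũ] (rule 1); /o/ → [õ] (rule 1).
All other segments surface unchanged.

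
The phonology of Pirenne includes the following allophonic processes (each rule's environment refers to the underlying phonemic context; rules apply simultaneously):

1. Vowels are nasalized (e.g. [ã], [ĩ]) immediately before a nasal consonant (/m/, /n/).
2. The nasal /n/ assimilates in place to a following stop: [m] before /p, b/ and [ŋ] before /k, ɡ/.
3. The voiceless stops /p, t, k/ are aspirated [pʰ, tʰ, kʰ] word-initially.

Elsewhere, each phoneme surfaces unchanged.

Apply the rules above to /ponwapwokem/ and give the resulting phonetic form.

[pʰõnwapwokẽm]

/p/ (word-initial) occurs word-initially → [pʰ] by rule 3.
Rule 1 applies to /o/ (between /p/ and /n/: before a nasal consonant) → [õ].
/n/ — between /o/ and /w/; rule 2 does not apply here → [n].
/w/ — not in any rule's target class → [w].
/a/ — between /w/ and /p/; rule 1 does not apply here → [a].
/p/ (between /a/ and /w/) fails the environment for rule 3, so it stays [p].
/w/ stays [w].
/o/ (between /w/ and /k/) fails the environment for rule 1, so it stays [o].
/k/ — between /o/ and /e/; rule 3 does not apply here → [k].
/e/ — between /k/ and /m/, before a nasal consonant — surfaces as [ẽ] (rule 1).
/m/ (word-final) is unaffected → [m].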